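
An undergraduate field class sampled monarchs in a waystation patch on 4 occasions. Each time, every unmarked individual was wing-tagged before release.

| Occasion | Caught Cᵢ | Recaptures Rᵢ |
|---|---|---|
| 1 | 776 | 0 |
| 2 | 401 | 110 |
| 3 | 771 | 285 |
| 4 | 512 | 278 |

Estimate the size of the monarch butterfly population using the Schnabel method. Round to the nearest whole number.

Marked at large before each occasion: Mᵢ = Σⱼ<ᵢ (Cⱼ − Rⱼ) → M1=0, M2=776, M3=1067, M4=1553
Σ MᵢCᵢ = 0·776 + 776·401 + 1067·771 + 1553·512 = 0 + 311176 + 822657 + 795136 = 1928969
Σ Rᵢ = 0 + 110 + 285 + 278 = 673
N̂ = 1928969 / 673 ≈ 2866.2 → 2866

N ≈ 2866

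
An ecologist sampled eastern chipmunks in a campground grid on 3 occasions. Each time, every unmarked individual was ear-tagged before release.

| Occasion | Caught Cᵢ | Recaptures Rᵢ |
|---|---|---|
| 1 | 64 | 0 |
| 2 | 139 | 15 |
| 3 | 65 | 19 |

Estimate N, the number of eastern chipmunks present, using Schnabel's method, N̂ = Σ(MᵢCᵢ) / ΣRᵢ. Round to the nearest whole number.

Marked at large before each occasion: Mᵢ = Σⱼ<ᵢ (Cⱼ − Rⱼ) → M1=0, M2=64, M3=188
Σ MᵢCᵢ = 0·64 + 64·139 + 188·65 = 0 + 8896 + 12220 = 21116
Σ Rᵢ = 0 + 15 + 19 = 34
N̂ = 21116 / 34 ≈ 621.1 → 621

N ≈ 621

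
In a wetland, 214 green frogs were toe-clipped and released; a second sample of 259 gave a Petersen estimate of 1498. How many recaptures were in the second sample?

From N = M·C/R: R = M·C / N = 214·259 / 1498 = 55426 / 1498 = 37.

R = 37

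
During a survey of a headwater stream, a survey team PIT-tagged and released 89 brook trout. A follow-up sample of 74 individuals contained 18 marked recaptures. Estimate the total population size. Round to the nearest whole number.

Lincoln-Petersen assumes M/N = R/C, so N = M·C / R.
N = (89 × 74) / 18 = 6586 / 18 ≈ 365.9 → 366

N ≈ 366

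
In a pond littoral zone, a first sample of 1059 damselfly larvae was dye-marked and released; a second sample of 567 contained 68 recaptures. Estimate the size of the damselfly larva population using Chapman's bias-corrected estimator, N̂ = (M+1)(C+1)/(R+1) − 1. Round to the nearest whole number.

N ≈ 8725

N̂ = (1059+1)(567+1)/(68+1) − 1 = 1060·568/69 − 1
= 602080/69 − 1 ≈ 8725.8 − 1 ≈ 8724.8 → 8725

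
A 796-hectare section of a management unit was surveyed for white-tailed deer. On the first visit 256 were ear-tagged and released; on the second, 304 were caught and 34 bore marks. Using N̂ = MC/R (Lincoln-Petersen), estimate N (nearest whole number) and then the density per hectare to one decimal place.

N̂ = 256·304/34 = 77824/34 ≈ 2288.9 → 2289
Density = N̂ / area = 2289 / 796 ≈ 2.88 → 2.9 per hectare

density ≈ 2.9 white-tailed deer per hectare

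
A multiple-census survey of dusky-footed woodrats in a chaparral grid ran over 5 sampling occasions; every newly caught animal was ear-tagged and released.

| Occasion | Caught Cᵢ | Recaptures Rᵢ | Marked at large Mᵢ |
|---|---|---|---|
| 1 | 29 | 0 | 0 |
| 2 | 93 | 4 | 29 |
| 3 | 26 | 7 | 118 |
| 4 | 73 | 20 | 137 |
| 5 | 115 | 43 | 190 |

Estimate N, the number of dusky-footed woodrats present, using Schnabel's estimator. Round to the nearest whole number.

Σ MᵢCᵢ = 0·29 + 29·93 + 118·26 + 137·73 + 190·115 = 0 + 2697 + 3068 + 10001 + 21850 = 37616
Σ Rᵢ = 0 + 4 + 7 + 20 + 43 = 74
N̂ = 37616 / 74 ≈ 508.3 → 508

N ≈ 508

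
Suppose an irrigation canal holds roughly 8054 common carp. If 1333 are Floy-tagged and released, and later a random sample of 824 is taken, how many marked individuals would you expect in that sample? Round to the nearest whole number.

expected recaptures ≈ 136

Expected recaptures E[R] = M·C / N.
E[R] = 1333 × 824 / 8054 = 1098392 / 8054 ≈ 136.4 → 136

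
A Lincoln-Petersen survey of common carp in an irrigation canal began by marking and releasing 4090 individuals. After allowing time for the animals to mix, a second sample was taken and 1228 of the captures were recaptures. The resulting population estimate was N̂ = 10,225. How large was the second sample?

C = 3070

From N = M·C/R: C = N·R / M = 10225·1228 / 4090 = 12556300 / 4090 = 3070.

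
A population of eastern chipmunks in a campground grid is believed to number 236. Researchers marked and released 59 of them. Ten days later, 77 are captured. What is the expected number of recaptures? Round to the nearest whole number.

Expected recaptures E[R] = M·C / N.
E[R] = 59 × 77 / 236 = 4543 / 236 ≈ 19.2 → 19

expected recaptures ≈ 19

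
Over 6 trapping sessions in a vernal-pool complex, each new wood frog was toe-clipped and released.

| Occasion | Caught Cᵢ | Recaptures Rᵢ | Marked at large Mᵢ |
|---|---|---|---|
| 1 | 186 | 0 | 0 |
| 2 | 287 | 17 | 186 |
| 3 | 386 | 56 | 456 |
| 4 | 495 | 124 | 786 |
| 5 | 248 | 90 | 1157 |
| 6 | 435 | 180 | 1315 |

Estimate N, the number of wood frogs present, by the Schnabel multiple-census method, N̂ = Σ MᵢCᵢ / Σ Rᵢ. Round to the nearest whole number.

Σ MᵢCᵢ = 0·186 + 186·287 + 456·386 + 786·495 + 1157·248 + 1315·435 = 0 + 53382 + 176016 + 389070 + 286936 + 572025 = 1477429
Σ Rᵢ = 0 + 17 + 56 + 124 + 90 + 180 = 467
N̂ = 1477429 / 467 ≈ 3163.7 → 3164

N ≈ 3164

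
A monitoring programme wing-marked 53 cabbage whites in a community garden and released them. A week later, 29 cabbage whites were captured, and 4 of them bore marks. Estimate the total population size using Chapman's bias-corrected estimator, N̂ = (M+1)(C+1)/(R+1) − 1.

N̂ = (53+1)(29+1)/(4+1) − 1 = 54·30/5 − 1
= 1620/5 − 1 = 324 − 1 = 323

N = 323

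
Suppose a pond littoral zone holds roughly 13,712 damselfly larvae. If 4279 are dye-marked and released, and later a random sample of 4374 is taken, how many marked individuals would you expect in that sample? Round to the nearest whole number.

expected recaptures ≈ 1365

The marked fraction of the population is 4279/13712, so in a sample of 4374 expect C·(M/N) marked.
E[R] = 4279 × 4374 / 13712 = 18716346 / 13712 ≈ 1365.0 → 1365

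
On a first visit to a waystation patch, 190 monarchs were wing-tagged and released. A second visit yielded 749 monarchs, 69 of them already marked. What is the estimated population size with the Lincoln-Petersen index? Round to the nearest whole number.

N = (190 × 749) / 69 = 142310 / 69 ≈ 2062.46 → 2062

N ≈ 2062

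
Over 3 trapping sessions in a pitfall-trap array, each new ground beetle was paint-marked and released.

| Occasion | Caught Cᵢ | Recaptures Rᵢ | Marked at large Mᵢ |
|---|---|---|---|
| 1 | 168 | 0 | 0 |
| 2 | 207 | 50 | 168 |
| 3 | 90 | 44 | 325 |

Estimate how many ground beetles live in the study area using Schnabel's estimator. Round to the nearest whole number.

Σ MᵢCᵢ = 0·168 + 168·207 + 325·90 = 0 + 34776 + 29250 = 64026
Σ Rᵢ = 0 + 50 + 44 = 94
N̂ = 64026 / 94 ≈ 681.1 → 681

N ≈ 681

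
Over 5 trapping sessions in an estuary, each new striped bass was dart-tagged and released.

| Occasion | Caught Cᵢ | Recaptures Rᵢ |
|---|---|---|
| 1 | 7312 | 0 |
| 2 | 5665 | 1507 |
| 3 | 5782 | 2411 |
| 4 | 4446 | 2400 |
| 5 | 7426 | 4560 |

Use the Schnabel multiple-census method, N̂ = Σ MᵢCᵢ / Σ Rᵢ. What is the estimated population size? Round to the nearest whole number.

Marked at large before each occasion: Mᵢ = Σⱼ<ᵢ (Cⱼ − Rⱼ) → M1=0, M2=7312, M3=11470, M4=14841, M5=16887
Σ MᵢCᵢ = 0·7312 + 7312·5665 + 11470·5782 + 14841·4446 + 16887·7426 = 0 + 41422480 + 66319540 + 65983086 + 125402862 = 299127968
Σ Rᵢ = 0 + 1507 + 2411 + 2400 + 4560 = 10878
N̂ = 299127968 / 10878 ≈ 27498.4 → 27498

N ≈ 27,498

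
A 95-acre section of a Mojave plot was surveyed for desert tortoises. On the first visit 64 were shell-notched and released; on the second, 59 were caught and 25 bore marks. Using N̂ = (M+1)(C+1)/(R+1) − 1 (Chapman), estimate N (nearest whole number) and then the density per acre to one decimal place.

N̂ = 65·60/26 − 1 = 3900/26 − 1 = 149
Density = N̂ / area = 149 / 95 ≈ 1.57 → 1.6 per acre

density ≈ 1.6 desert tortoises per acre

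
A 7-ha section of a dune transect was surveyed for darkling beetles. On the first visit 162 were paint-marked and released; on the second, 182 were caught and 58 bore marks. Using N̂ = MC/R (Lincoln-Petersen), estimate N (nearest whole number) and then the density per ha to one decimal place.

N̂ = 162·182/58 = 29484/58 ≈ 508.3 → 508
Density = N̂ / area = 508 / 7 ≈ 72.57 → 72.6 per ha

density ≈ 72.6 darkling beetles per ha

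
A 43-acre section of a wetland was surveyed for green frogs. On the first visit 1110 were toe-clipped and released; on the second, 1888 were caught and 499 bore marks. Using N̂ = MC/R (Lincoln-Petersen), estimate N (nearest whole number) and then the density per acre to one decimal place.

density ≈ 97.7 green frogs per acre

N̂ = 1110·1888/499 = 2095680/499 ≈ 4199.8 → 4200
Density = N̂ / area = 4200 / 43 ≈ 97.67 → 97.7 per acre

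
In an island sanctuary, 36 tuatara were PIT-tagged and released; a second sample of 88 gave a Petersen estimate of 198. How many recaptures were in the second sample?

From N = M·C/R: R = M·C / N = 36·88 / 198 = 3168 / 198 = 16.

R = 16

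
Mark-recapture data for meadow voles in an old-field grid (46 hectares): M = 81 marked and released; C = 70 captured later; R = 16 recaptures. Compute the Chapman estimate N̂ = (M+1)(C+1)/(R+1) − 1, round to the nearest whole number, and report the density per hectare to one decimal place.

density ≈ 7.4 meadow voles per hectare

N̂ = 82·71/17 − 1 = 5822/17 − 1 ≈ 341.47 → 341
Density = N̂ / area = 341 / 46 ≈ 7.41 → 7.4 per hectare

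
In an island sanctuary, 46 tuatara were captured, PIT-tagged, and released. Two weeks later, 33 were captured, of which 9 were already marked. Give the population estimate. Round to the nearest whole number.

N ≈ 169

If marked individuals mix randomly, R/C ≈ M/N, giving N ≈ M·C/R.
N = (46 × 33) / 9 = 1518 / 9 ≈ 168.7 → 169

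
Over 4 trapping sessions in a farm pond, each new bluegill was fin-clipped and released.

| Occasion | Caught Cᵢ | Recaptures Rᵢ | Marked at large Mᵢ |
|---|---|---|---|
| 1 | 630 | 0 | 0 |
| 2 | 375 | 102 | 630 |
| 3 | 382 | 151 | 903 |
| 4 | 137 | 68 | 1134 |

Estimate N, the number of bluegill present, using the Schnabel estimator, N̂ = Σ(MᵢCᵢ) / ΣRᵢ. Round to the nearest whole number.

N ≈ 2295

Σ MᵢCᵢ = 0·630 + 630·375 + 903·382 + 1134·137 = 0 + 236250 + 344946 + 155358 = 736554
Σ Rᵢ = 0 + 102 + 151 + 68 = 321
N̂ = 736554 / 321 ≈ 2294.6 → 2295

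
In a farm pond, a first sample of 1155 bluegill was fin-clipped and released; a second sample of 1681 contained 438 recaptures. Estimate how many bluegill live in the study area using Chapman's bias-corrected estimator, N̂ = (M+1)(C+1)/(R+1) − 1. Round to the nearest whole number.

N̂ = (1155+1)(1681+1)/(438+1) − 1 = 1156·1682/439 − 1
= 1944392/439 − 1 ≈ 4429.1 − 1 ≈ 4428.1 → 4428

N ≈ 4428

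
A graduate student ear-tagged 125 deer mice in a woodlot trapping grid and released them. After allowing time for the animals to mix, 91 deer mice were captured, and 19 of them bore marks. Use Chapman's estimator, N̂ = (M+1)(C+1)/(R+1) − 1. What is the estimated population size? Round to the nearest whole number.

N̂ = (125+1)(91+1)/(19+1) − 1 = 126·92/20 − 1
= 11592/20 − 1 ≈ 579.6 − 1 ≈ 578.6 → 579

N ≈ 579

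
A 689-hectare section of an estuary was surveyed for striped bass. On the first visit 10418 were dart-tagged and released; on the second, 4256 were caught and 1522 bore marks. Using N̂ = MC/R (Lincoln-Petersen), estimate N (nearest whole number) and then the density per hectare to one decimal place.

N̂ = 10418·4256/1522 = 44339008/1522 ≈ 29132.1 → 29132
Density = N̂ / area = 29132 / 689 ≈ 42.28 → 42.3 per hectare

density ≈ 42.3 striped bass per hectare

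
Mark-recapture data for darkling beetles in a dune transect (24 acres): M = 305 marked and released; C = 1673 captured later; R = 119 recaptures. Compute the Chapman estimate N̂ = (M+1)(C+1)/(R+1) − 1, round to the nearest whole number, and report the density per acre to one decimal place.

N̂ = 306·1674/120 − 1 = 512244/120 − 1 ≈ 4267.7 → 4268
Density = N̂ / area = 4268 / 24 ≈ 177.83 → 177.8 per acre

density ≈ 177.8 darkling beetles per acre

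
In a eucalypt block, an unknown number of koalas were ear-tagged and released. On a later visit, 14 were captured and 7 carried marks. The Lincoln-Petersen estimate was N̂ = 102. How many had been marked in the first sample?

From N = M·C/R: M = N·R / C = 102·7 / 14 = 714 / 14 = 51.

M = 51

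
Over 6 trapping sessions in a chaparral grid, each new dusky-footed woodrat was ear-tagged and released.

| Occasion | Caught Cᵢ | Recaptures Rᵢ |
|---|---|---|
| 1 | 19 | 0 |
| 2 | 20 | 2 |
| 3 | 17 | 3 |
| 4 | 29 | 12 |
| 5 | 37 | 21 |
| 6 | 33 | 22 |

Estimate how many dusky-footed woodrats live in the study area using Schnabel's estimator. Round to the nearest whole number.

N ≈ 130

Marked at large before each occasion: Mᵢ = Σⱼ<ᵢ (Cⱼ − Rⱼ) → M1=0, M2=19, M3=37, M4=51, M5=68, M6=84
Σ MᵢCᵢ = 0·19 + 19·20 + 37·17 + 51·29 + 68·37 + 84·33 = 0 + 380 + 629 + 1479 + 2516 + 2772 = 7776
Σ Rᵢ = 0 + 2 + 3 + 12 + 21 + 22 = 60
N̂ = 7776 / 60 ≈ 129.6 → 130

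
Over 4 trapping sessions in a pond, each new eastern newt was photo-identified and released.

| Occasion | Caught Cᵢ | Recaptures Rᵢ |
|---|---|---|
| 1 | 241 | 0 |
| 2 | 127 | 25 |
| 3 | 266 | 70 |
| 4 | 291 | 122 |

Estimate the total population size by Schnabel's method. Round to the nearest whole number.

N ≈ 1284

Marked at large before each occasion: Mᵢ = Σⱼ<ᵢ (Cⱼ − Rⱼ) → M1=0, M2=241, M3=343, M4=539
Σ MᵢCᵢ = 0·241 + 241·127 + 343·266 + 539·291 = 0 + 30607 + 91238 + 156849 = 278694
Σ Rᵢ = 0 + 25 + 70 + 122 = 217
N̂ = 278694 / 217 ≈ 1284.3 → 1284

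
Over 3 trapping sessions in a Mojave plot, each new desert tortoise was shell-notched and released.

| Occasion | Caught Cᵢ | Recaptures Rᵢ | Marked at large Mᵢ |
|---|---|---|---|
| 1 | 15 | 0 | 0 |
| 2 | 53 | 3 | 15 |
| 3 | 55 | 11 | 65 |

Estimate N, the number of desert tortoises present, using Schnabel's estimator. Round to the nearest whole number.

Σ MᵢCᵢ = 0·15 + 15·53 + 65·55 = 0 + 795 + 3575 = 4370
Σ Rᵢ = 0 + 3 + 11 = 14
N̂ = 4370 / 14 ≈ 312.1 → 312

N ≈ 312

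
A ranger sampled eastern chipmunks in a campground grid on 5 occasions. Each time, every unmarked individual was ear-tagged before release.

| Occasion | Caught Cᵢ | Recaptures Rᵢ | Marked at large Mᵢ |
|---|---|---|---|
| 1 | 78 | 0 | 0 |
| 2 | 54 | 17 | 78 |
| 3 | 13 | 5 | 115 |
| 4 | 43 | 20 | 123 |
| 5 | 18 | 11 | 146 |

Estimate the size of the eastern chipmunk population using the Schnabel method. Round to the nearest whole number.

N ≈ 257

Σ MᵢCᵢ = 0·78 + 78·54 + 115·13 + 123·43 + 146·18 = 0 + 4212 + 1495 + 5289 + 2628 = 13624
Σ Rᵢ = 0 + 17 + 5 + 20 + 11 = 53
N̂ = 13624 / 53 ≈ 257.1 → 257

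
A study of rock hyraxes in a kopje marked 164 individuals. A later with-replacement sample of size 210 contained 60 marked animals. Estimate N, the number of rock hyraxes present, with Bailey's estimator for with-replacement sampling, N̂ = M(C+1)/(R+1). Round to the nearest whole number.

N̂ = 164·(210+1)/(60+1) = 164·211/61 = 34604/61 ≈ 567.3 → 567

N ≈ 567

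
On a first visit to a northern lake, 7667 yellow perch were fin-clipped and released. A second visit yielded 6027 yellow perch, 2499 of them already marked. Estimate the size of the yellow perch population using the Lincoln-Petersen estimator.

Lincoln-Petersen assumes M/N = R/C, so N = M·C / R.
N = (7667 × 6027) / 2499 = 46209009 / 2499 = 18491

N = 18,491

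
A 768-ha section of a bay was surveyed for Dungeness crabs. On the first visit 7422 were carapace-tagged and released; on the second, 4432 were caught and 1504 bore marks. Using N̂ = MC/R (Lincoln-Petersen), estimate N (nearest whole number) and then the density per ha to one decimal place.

N̂ = 7422·4432/1504 = 32894304/1504 ≈ 21871.2 → 21871
Density = N̂ / area = 21871 / 768 ≈ 28.48 → 28.5 per ha

density ≈ 28.5 Dungeness crabs per ha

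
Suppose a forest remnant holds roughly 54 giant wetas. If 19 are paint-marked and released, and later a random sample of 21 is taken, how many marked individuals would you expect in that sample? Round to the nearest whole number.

Expected recaptures E[R] = M·C / N.
E[R] = 19 × 21 / 54 = 399 / 54 ≈ 7.4 → 7

expected recaptures ≈ 7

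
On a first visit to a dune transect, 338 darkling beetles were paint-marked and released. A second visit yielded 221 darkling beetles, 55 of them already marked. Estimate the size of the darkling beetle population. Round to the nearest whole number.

N ≈ 1358

If marked individuals mix randomly, R/C ≈ M/N, giving N ≈ M·C/R.
N = (338 × 221) / 55 = 74698 / 55 ≈ 1358.1 → 1358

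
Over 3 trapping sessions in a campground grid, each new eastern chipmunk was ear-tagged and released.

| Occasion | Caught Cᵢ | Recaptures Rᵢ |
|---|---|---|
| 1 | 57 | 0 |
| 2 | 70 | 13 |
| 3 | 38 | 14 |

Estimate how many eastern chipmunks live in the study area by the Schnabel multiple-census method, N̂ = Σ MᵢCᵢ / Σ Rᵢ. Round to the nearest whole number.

Marked at large before each occasion: Mᵢ = Σⱼ<ᵢ (Cⱼ − Rⱼ) → M1=0, M2=57, M3=114
Σ MᵢCᵢ = 0·57 + 57·70 + 114·38 = 0 + 3990 + 4332 = 8322
Σ Rᵢ = 0 + 13 + 14 = 27
N̂ = 8322 / 27 ≈ 308.2 → 308

N ≈ 308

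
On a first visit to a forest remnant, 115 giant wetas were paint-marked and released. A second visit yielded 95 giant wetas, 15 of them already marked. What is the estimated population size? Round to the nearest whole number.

N ≈ 728

N = (115 × 95) / 15 = 10925 / 15 ≈ 728.3 → 728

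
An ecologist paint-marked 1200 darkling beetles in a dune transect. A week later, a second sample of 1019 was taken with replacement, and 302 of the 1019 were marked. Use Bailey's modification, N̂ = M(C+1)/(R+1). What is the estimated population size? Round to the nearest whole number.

N̂ = 1200·(1019+1)/(302+1) = 1200·1020/303 = 1224000/303 ≈ 4039.6 → 4040

N ≈ 4040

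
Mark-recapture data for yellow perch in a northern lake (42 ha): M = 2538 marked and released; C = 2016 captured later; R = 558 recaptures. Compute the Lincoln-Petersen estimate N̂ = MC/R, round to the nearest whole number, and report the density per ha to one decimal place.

density ≈ 218.3 yellow perch per ha

N̂ = 2538·2016/558 = 5116608/558 ≈ 9169.5 → 9170
Density = N̂ / area = 9170 / 42 ≈ 218.33 → 218.3 per ha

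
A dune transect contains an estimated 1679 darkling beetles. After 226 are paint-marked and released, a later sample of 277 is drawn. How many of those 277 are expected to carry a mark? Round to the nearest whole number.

The marked fraction of the population is 226/1679, so in a sample of 277 expect C·(M/N) marked.
E[R] = 226 × 277 / 1679 = 62602 / 1679 ≈ 37.3 → 37

expected recaptures ≈ 37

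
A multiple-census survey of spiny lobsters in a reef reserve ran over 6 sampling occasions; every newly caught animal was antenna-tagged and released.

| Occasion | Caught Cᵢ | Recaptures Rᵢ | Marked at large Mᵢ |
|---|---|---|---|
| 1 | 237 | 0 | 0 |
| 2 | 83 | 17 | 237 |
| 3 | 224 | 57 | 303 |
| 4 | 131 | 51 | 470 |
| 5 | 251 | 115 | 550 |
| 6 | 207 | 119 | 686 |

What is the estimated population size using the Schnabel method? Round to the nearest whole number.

Σ MᵢCᵢ = 0·237 + 237·83 + 303·224 + 470·131 + 550·251 + 686·207 = 0 + 19671 + 67872 + 61570 + 138050 + 142002 = 429165
Σ Rᵢ = 0 + 17 + 57 + 51 + 115 + 119 = 359
N̂ = 429165 / 359 ≈ 1195.4 → 1195

N ≈ 1195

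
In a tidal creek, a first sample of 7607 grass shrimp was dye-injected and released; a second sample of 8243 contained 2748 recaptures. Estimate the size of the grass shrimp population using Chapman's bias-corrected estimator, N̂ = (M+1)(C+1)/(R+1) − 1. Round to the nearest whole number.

N ≈ 22,815

N̂ = (7607+1)(8243+1)/(2748+1) − 1 = 7608·8244/2749 − 1
= 62720352/2749 − 1 ≈ 22815.7 − 1 ≈ 22814.7 → 22815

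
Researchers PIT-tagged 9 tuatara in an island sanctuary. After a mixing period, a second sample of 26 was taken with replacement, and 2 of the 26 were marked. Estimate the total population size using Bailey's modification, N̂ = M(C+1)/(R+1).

N̂ = 9·(26+1)/(2+1) = 9·27/3 = 243/3 = 81

N = 81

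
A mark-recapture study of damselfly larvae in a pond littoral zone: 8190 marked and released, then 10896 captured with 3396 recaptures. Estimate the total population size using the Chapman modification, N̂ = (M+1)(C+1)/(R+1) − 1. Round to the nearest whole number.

N̂ = (8190+1)(10896+1)/(3396+1) − 1 = 8191·10897/3397 − 1
= 89257327/3397 − 1 ≈ 26275.3 − 1 ≈ 26274.3 → 26274

N ≈ 26,274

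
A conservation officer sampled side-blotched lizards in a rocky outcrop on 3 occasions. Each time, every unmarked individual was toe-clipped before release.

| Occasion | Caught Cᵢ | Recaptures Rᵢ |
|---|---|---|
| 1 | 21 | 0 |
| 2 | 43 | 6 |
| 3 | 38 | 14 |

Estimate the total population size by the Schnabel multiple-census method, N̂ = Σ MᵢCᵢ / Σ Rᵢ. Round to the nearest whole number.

Marked at large before each occasion: Mᵢ = Σⱼ<ᵢ (Cⱼ − Rⱼ) → M1=0, M2=21, M3=58
Σ MᵢCᵢ = 0·21 + 21·43 + 58·38 = 0 + 903 + 2204 = 3107
Σ Rᵢ = 0 + 6 + 14 = 20
N̂ = 3107 / 20 ≈ 155.3 → 155

N ≈ 155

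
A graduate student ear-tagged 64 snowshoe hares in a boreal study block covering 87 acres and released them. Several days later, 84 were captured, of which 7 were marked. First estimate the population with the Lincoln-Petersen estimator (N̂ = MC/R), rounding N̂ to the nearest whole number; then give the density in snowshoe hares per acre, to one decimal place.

N̂ = 64·84/7 = 5376/7 = 768
Density = N̂ / area = 768 / 87 ≈ 8.83 → 8.8 per acre

density ≈ 8.8 snowshoe hares per acre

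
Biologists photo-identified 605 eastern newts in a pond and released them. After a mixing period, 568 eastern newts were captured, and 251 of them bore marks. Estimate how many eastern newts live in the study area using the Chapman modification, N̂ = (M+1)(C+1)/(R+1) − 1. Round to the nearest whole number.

N̂ = (605+1)(568+1)/(251+1) − 1 = 606·569/252 − 1
= 344814/252 − 1 ≈ 1368.3 − 1 ≈ 1367.3 → 1367

N ≈ 1367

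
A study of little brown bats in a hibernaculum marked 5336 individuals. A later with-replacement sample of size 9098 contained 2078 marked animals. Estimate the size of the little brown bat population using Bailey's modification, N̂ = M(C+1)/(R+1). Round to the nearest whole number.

N ≈ 23,354

N̂ = 5336·(9098+1)/(2078+1) = 5336·9099/2079 = 48552264/2079 ≈ 23353.7 → 23354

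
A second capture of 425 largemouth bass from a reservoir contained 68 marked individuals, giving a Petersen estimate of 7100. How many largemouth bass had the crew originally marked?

M = 1136

From N = M·C/R: M = N·R / C = 7100·68 / 425 = 482800 / 425 = 1136.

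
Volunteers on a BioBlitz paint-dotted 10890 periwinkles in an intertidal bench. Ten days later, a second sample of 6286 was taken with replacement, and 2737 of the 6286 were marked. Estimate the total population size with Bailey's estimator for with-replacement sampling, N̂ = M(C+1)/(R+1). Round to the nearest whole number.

N ≈ 25,006

N̂ = 10890·(6286+1)/(2737+1) = 10890·6287/2738 = 68465430/2738 ≈ 25005.6 → 25006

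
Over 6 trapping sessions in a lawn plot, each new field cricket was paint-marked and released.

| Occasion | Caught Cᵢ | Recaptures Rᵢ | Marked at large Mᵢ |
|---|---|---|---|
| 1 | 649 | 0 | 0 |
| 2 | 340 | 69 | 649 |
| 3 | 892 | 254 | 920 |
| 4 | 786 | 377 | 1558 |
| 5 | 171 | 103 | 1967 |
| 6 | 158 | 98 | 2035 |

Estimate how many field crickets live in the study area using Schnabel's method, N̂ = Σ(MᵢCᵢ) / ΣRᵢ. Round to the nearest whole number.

N ≈ 3245

Σ MᵢCᵢ = 0·649 + 649·340 + 920·892 + 1558·786 + 1967·171 + 2035·158 = 0 + 220660 + 820640 + 1224588 + 336357 + 321530 = 2923775
Σ Rᵢ = 0 + 69 + 254 + 377 + 103 + 98 = 901
N̂ = 2923775 / 901 ≈ 3245.0 → 3245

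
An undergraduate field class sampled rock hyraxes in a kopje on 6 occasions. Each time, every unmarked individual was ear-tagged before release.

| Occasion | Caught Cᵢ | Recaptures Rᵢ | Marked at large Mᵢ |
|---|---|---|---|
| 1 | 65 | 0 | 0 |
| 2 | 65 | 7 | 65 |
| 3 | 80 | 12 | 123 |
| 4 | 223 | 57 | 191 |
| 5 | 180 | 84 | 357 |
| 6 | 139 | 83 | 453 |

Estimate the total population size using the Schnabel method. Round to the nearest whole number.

N ≈ 757

Σ MᵢCᵢ = 0·65 + 65·65 + 123·80 + 191·223 + 357·180 + 453·139 = 0 + 4225 + 9840 + 42593 + 64260 + 62967 = 183885
Σ Rᵢ = 0 + 7 + 12 + 57 + 84 + 83 = 243
N̂ = 183885 / 243 ≈ 756.7 → 757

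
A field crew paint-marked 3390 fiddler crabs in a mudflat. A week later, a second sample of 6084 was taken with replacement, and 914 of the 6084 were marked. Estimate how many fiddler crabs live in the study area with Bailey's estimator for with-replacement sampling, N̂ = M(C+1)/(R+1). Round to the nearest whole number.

N̂ = 3390·(6084+1)/(914+1) = 3390·6085/915 = 20628150/915 ≈ 22544.4 → 22544

N ≈ 22,544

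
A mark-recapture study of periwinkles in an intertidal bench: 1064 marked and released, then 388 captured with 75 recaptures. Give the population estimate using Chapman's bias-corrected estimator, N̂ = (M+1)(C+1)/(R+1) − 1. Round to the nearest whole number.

N ≈ 5450

N̂ = (1064+1)(388+1)/(75+1) − 1 = 1065·389/76 − 1
= 414285/76 − 1 ≈ 5451.1 − 1 ≈ 5450.1 → 5450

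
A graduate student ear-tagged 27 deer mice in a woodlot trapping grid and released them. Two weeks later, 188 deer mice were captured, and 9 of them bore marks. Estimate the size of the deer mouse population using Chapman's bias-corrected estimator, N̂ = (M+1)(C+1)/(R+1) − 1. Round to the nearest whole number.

N̂ = (27+1)(188+1)/(9+1) − 1 = 28·189/10 − 1
= 5292/10 − 1 ≈ 529.2 − 1 ≈ 528.2 → 528

N ≈ 528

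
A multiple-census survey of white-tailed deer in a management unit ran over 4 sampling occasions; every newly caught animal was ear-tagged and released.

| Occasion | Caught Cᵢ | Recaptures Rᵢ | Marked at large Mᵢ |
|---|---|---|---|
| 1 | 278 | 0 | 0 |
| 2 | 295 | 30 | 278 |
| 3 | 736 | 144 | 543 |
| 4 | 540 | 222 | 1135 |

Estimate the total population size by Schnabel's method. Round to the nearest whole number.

N ≈ 2764

Σ MᵢCᵢ = 0·278 + 278·295 + 543·736 + 1135·540 = 0 + 82010 + 399648 + 612900 = 1094558
Σ Rᵢ = 0 + 30 + 144 + 222 = 396
N̂ = 1094558 / 396 ≈ 2764.0 → 2764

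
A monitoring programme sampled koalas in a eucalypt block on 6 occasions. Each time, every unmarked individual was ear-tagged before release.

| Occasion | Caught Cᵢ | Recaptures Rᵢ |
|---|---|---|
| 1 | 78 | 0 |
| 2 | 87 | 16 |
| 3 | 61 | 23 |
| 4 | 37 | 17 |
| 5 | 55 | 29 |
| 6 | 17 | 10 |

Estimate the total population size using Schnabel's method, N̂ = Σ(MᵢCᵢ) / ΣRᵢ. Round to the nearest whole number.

N ≈ 401

Marked at large before each occasion: Mᵢ = Σⱼ<ᵢ (Cⱼ − Rⱼ) → M1=0, M2=78, M3=149, M4=187, M5=207, M6=233
Σ MᵢCᵢ = 0·78 + 78·87 + 149·61 + 187·37 + 207·55 + 233·17 = 0 + 6786 + 9089 + 6919 + 11385 + 3961 = 38140
Σ Rᵢ = 0 + 16 + 23 + 17 + 29 + 10 = 95
N̂ = 38140 / 95 ≈ 401.47 → 401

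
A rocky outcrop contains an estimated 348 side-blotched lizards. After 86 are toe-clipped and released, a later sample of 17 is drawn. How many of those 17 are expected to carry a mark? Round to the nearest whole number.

Expected recaptures E[R] = M·C / N.
E[R] = 86 × 17 / 348 = 1462 / 348 ≈ 4.2 → 4

expected recaptures ≈ 4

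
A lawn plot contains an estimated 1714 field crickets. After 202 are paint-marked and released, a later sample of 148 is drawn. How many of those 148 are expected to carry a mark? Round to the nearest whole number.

expected recaptures ≈ 17

The marked fraction of the population is 202/1714, so in a sample of 148 expect C·(M/N) marked.
E[R] = 202 × 148 / 1714 = 29896 / 1714 ≈ 17.4 → 17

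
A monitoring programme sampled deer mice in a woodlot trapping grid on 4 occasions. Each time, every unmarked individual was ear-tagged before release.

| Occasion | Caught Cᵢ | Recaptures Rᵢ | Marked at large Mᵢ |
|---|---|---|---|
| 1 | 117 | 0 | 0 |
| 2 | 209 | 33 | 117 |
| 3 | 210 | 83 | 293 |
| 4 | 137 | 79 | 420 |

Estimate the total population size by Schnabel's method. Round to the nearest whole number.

N ≈ 736

Σ MᵢCᵢ = 0·117 + 117·209 + 293·210 + 420·137 = 0 + 24453 + 61530 + 57540 = 143523
Σ Rᵢ = 0 + 33 + 83 + 79 = 195
N̂ = 143523 / 195 ≈ 736.0 → 736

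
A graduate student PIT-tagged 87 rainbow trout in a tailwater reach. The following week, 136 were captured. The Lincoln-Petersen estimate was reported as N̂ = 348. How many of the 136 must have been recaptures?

R = 34

From N = M·C/R: R = M·C / N = 87·136 / 348 = 11832 / 348 = 34.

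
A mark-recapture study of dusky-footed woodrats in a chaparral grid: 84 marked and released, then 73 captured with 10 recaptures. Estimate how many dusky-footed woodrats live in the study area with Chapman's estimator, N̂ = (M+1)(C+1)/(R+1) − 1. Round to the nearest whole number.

N ≈ 571

N̂ = (84+1)(73+1)/(10+1) − 1 = 85·74/11 − 1
= 6290/11 − 1 ≈ 571.8 − 1 ≈ 570.8 → 571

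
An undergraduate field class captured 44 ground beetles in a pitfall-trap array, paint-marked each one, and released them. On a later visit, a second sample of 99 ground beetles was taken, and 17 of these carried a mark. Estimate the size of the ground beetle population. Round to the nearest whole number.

N ≈ 256

If marked individuals mix randomly, R/C ≈ M/N, giving N ≈ M·C/R.
N = (44 × 99) / 17 = 4356 / 17 ≈ 256.2 → 256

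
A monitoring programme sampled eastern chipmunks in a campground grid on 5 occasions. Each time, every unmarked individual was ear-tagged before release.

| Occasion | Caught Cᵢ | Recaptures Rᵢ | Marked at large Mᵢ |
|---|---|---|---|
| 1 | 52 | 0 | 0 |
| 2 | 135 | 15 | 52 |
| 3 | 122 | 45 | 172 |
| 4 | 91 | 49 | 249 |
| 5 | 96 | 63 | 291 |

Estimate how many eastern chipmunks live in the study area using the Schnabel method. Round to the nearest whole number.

N ≈ 457

Σ MᵢCᵢ = 0·52 + 52·135 + 172·122 + 249·91 + 291·96 = 0 + 7020 + 20984 + 22659 + 27936 = 78599
Σ Rᵢ = 0 + 15 + 45 + 49 + 63 = 172
N̂ = 78599 / 172 ≈ 457.0 → 457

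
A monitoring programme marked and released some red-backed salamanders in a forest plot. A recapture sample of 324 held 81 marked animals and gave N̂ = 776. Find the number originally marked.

M = 194

From N = M·C/R: M = N·R / C = 776·81 / 324 = 62856 / 324 = 194.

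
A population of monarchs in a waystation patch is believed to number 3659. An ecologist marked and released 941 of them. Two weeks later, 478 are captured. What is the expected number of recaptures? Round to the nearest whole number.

Expected recaptures E[R] = M·C / N.
E[R] = 941 × 478 / 3659 = 449798 / 3659 ≈ 122.9 → 123

expected recaptures ≈ 123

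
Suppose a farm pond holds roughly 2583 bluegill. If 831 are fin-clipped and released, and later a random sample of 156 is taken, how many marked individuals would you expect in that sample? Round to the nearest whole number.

Expected recaptures E[R] = M·C / N.
E[R] = 831 × 156 / 2583 = 129636 / 2583 ≈ 50.2 → 50

expected recaptures ≈ 50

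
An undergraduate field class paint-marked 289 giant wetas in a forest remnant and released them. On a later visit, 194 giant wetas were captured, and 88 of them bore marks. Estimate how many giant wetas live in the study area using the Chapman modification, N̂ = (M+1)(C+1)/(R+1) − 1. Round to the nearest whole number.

N ≈ 634

N̂ = (289+1)(194+1)/(88+1) − 1 = 290·195/89 − 1
= 56550/89 − 1 ≈ 635.4 − 1 ≈ 634.4 → 634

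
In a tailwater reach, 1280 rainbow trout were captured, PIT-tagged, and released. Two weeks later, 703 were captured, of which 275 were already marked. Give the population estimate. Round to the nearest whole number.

N ≈ 3272

Lincoln-Petersen assumes M/N = R/C, so N = M·C / R.
N = (1280 × 703) / 275 = 899840 / 275 ≈ 3272.1 → 3272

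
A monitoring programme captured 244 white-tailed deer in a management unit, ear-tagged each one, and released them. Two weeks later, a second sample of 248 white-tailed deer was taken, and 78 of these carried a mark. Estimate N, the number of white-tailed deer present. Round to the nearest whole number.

If marked individuals mix randomly, R/C ≈ M/N, giving N ≈ M·C/R.
N = (244 × 248) / 78 = 60512 / 78 ≈ 775.8 → 776

N ≈ 776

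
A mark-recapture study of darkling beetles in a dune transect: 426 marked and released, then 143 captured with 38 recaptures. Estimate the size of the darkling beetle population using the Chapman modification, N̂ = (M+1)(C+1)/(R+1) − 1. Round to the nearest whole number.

N ≈ 1576

N̂ = (426+1)(143+1)/(38+1) − 1 = 427·144/39 − 1
= 61488/39 − 1 ≈ 1576.6 − 1 ≈ 1575.6 → 1576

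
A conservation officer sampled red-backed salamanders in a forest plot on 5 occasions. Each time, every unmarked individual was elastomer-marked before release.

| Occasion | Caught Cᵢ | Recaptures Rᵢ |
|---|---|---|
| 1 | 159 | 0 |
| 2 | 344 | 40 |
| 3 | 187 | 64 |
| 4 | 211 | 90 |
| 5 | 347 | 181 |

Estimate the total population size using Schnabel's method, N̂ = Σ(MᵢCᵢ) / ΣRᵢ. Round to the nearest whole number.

Marked at large before each occasion: Mᵢ = Σⱼ<ᵢ (Cⱼ − Rⱼ) → M1=0, M2=159, M3=463, M4=586, M5=707
Σ MᵢCᵢ = 0·159 + 159·344 + 463·187 + 586·211 + 707·347 = 0 + 54696 + 86581 + 123646 + 245329 = 510252
Σ Rᵢ = 0 + 40 + 64 + 90 + 181 = 375
N̂ = 510252 / 375 ≈ 1360.7 → 1361

N ≈ 1361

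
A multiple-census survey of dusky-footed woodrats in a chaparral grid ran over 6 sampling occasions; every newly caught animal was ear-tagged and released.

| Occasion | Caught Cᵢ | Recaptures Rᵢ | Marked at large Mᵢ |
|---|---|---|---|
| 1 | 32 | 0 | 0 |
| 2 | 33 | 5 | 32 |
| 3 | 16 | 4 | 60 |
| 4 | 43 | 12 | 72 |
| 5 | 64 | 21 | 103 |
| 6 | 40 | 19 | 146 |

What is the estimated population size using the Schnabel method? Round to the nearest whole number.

Σ MᵢCᵢ = 0·32 + 32·33 + 60·16 + 72·43 + 103·64 + 146·40 = 0 + 1056 + 960 + 3096 + 6592 + 5840 = 17544
Σ Rᵢ = 0 + 5 + 4 + 12 + 21 + 19 = 61
N̂ = 17544 / 61 ≈ 287.6 → 288

N ≈ 288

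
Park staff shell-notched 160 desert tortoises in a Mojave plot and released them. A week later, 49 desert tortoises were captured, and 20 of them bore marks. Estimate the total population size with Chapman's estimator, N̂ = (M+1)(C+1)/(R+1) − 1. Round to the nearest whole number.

N̂ = (160+1)(49+1)/(20+1) − 1 = 161·50/21 − 1
= 8050/21 − 1 ≈ 383.3 − 1 ≈ 382.3 → 382

N ≈ 382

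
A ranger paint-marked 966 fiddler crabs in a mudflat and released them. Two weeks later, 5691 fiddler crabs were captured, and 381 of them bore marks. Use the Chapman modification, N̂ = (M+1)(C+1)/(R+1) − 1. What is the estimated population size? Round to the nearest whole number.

N ≈ 14,408

N̂ = (966+1)(5691+1)/(381+1) − 1 = 967·5692/382 − 1
= 5504164/382 − 1 ≈ 14408.8 − 1 ≈ 14407.8 → 14408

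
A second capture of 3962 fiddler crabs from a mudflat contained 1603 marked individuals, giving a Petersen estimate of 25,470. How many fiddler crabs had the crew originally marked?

M = 10305

From N = M·C/R: M = N·R / C = 25470·1603 / 3962 = 40828410 / 3962 = 10305.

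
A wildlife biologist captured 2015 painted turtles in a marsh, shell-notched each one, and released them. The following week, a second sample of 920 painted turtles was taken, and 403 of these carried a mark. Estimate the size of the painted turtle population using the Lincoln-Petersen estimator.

N = 4600

If marked individuals mix randomly, R/C ≈ M/N, giving N ≈ M·C/R.
N = (2015 × 920) / 403 = 1853800 / 403 = 4600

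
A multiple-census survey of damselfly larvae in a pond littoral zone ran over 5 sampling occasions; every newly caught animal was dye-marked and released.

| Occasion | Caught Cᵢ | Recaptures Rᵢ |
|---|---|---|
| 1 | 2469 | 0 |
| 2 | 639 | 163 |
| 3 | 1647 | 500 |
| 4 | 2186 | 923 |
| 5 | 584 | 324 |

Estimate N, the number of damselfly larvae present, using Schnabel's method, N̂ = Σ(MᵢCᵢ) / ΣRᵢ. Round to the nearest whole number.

N ≈ 9686

Marked at large before each occasion: Mᵢ = Σⱼ<ᵢ (Cⱼ − Rⱼ) → M1=0, M2=2469, M3=2945, M4=4092, M5=5355
Σ MᵢCᵢ = 0·2469 + 2469·639 + 2945·1647 + 4092·2186 + 5355·584 = 0 + 1577691 + 4850415 + 8945112 + 3127320 = 18500538
Σ Rᵢ = 0 + 163 + 500 + 923 + 324 = 1910
N̂ = 18500538 / 1910 ≈ 9686.1 → 9686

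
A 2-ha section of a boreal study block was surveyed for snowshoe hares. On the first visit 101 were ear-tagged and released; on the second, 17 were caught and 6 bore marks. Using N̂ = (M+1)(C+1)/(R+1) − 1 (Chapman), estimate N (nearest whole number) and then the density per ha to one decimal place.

density ≈ 130.5 snowshoe hares per ha

N̂ = 102·18/7 − 1 = 1836/7 − 1 ≈ 261.3 → 261
Density = N̂ / area = 261 / 2 ≈ 130.50 → 130.5 per ha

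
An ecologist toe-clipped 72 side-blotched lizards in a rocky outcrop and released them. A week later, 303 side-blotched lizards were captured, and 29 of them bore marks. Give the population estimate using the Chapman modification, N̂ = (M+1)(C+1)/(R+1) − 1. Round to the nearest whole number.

N ≈ 739

N̂ = (72+1)(303+1)/(29+1) − 1 = 73·304/30 − 1
= 22192/30 − 1 ≈ 739.7 − 1 ≈ 738.7 → 739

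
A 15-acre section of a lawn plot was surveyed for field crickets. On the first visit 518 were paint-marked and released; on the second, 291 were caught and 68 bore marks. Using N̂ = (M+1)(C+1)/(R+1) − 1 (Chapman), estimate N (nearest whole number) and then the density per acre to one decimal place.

density ≈ 146.3 field crickets per acre

N̂ = 519·292/69 − 1 = 151548/69 − 1 ≈ 2195.3 → 2195
Density = N̂ / area = 2195 / 15 ≈ 146.33 → 146.3 per acre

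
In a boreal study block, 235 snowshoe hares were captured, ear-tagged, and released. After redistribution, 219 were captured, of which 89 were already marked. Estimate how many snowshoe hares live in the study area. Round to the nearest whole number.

N = (235 × 219) / 89 = 51465 / 89 ≈ 578.3 → 578

N ≈ 578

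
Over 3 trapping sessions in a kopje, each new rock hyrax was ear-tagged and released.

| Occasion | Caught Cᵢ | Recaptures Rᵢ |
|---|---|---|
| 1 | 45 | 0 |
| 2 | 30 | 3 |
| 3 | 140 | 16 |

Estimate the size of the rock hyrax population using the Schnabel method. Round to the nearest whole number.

N ≈ 602

Marked at large before each occasion: Mᵢ = Σⱼ<ᵢ (Cⱼ − Rⱼ) → M1=0, M2=45, M3=72
Σ MᵢCᵢ = 0·45 + 45·30 + 72·140 = 0 + 1350 + 10080 = 11430
Σ Rᵢ = 0 + 3 + 16 = 19
N̂ = 11430 / 19 ≈ 601.6 → 602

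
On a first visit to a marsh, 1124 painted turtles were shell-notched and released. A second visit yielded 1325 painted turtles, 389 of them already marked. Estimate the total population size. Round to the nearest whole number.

N ≈ 3829

N = (1124 × 1325) / 389 = 1489300 / 389 ≈ 3828.5 → 3829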